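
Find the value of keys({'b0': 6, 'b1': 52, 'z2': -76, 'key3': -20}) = ['b0', 'b1', 'z2', 'key3']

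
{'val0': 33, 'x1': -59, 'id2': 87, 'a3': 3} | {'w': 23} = {'val0': 33, 'x1': -59, 'id2': 87, 'a3': 3, 'w': 23}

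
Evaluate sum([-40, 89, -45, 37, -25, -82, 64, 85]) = 83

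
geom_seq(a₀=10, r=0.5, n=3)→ a_0 = 10*0.5^0 = 10.0
a_1 = 10*0.5^1 = 5.0
a_2 = 10*0.5^2 = 2.5
= [10.0, 5.0, 2.5]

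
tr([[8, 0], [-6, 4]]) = diagonal: 8 + 4
= 12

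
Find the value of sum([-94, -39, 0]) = -133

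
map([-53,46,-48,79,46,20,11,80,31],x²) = (-53)²=2809, (46)²=2116, (-48)²=2304, (79)²=6241, (46)²=2116, (20)²=400, (11)²=121, (80)²=6400, (31)²=961
= [2809, 2116, 2304, 6241, 2116, 400, 121, 6400, 961]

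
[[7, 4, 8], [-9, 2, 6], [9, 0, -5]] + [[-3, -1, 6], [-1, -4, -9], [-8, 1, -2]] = [[4, 3, 14], [-10, -2, -3], [1, 1, -7]]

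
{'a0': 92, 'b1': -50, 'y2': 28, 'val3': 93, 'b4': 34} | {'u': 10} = {'a0': 92, 'b1': -50, 'y2': 28, 'val3': 93, 'b4': 34, 'u': 10}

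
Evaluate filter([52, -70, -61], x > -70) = [52, -61]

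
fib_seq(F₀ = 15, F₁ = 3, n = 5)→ [15, 3, 18, 21, 39]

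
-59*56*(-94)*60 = 18634560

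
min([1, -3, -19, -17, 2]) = -19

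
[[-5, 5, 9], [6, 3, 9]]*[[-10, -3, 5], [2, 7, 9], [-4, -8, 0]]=C[0][0] = (-5)*(-10) + (5)*(2) + (9)*(-4) = 24
C[0][1] = (-5)*(-3) + (5)*(7) + (9)*(-8) = -22
C[0][2] = (-5)*(5) + (5)*(9) + (9)*(0) = 20
C[1][0] = (6)*(-10) + (3)*(2) + (9)*(-4) = -90
C[1][1] = (6)*(-3) + (3)*(7) + (9)*(-8) = -69
C[1][2] = (6)*(5) + (3)*(9) + (9)*(0) = 57
= [[24, -22, 20], [-90, -69, 57]]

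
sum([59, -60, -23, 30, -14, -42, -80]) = 59 + (-60) + (-23) + 30 + (-14) + (-42) + (-80)
= -130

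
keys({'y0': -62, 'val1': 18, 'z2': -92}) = ['y0', 'val1', 'z2']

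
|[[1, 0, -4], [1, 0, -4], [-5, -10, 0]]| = 0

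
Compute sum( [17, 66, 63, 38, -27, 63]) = 220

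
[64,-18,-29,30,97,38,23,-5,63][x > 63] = [64, 97]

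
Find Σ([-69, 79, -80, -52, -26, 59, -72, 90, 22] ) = (-69) + 79 + (-80) + (-52) + (-26) + 59 + (-72) + 90 + 22
= -49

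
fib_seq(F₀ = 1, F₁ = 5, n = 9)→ F_2 = F_1 + F_0 = 6
F_3 = F_2 + F_1 = 11
F_4 = F_3 + F_2 = 17
...
= [1, 5, 6, 11, 17, 28, 45, 73, 118]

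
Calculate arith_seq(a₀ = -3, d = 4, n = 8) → [-3, 1, 5, 9, 13, 17, 21, 25]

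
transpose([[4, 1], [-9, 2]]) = [[4, -9], [1, 2]]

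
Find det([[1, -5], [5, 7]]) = 32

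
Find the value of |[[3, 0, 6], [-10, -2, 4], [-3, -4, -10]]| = (1)*(3)*det([[-2, 4], [-4, -10]]) + (-1)*(0)*det([[-10, 4], [-3, -10]]) + (1)*(6)*det([[-10, -2], [-3, -4]])
= 108 + 0 + 204
= 312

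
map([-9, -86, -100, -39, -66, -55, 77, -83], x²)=(-9)²=81, (-86)²=7396, (-100)²=10000, (-39)²=1521, (-66)²=4356, (-55)²=3025, (77)²=5929, (-83)²=6889
= [81, 7396, 10000, 1521, 4356, 3025, 5929, 6889]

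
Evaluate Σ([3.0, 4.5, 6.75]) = 3.0 + 4.5 + 6.75
= 14.25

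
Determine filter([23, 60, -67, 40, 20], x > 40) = [60]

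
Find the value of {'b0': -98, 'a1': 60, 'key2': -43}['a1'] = 60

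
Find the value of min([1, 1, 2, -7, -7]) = -7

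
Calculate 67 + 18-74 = 11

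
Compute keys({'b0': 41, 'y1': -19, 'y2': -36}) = ['b0', 'y1', 'y2']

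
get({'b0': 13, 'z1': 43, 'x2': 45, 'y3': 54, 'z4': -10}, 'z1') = 43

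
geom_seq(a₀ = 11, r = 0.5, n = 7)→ [11.0, 5.5, 2.75, 1.375, 0.6875, 0.34375, 0.171875]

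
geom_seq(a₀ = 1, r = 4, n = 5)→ [1, 4, 16, 64, 256]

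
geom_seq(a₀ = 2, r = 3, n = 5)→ a_0 = 2*3^0 = 2
a_1 = 2*3^1 = 6
a_2 = 2*3^2 = 18
...
= [2, 6, 18, 54, 162]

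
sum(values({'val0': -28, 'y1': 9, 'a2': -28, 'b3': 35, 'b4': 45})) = (-28) + 9 + (-28) + 35 + 45
= 33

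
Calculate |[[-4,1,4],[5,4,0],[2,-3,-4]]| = -8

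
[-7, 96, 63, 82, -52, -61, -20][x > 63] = [96, 82]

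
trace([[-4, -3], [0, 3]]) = -1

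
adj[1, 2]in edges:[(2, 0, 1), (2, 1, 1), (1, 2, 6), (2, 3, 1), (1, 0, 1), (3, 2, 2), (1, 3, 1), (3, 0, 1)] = 6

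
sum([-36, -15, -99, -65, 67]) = -148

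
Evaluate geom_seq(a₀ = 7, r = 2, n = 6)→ [7, 14, 28, 56, 112, 224]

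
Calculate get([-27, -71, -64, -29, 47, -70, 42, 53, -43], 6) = 42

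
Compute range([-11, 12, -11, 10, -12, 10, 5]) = 24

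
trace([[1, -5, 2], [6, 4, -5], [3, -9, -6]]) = -1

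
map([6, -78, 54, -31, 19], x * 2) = 6*2=12, -78*2=-156, 54*2=108, -31*2=-62, 19*2=38
= [12, -156, 108, -62, 38]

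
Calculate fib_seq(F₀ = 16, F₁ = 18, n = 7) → F_2 = F_1 + F_0 = 34
F_3 = F_2 + F_1 = 52
F_4 = F_3 + F_2 = 86
...
= [16, 18, 34, 52, 86, 138, 224]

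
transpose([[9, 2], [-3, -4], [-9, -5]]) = [[9, -3, -9], [2, -4, -5]]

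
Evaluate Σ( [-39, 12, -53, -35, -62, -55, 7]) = (-39) + 12 + (-53) + (-35) + (-62) + (-55) + 7
= -225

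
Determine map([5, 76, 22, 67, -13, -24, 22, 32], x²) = (5)²=25, (76)²=5776, (22)²=484, (67)²=4489, (-13)²=169, (-24)²=576, (22)²=484, (32)²=1024
= [25, 5776, 484, 4489, 169, 576, 484, 1024]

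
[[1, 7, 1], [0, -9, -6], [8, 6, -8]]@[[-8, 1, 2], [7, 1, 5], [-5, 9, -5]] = [[36, 17, 32], [-33, -63, -15], [18, -58, 86]]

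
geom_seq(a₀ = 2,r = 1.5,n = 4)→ [2.0, 3.0, 4.5, 6.75]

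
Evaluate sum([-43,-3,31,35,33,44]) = (-43) + (-3) + 31 + 35 + 33 + 44
= 97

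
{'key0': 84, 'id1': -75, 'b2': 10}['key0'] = 84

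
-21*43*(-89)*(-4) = -321468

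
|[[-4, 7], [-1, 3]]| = -5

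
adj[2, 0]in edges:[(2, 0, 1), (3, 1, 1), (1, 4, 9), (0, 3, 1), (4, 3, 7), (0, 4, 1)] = 1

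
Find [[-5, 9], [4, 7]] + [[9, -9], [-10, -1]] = [[4, 0], [-6, 6]]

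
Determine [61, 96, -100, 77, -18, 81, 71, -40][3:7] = [77, -18, 81, 71]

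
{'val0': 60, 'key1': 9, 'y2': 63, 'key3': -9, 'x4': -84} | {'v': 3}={'val0': 60, 'key1': 9, 'y2': 63, 'key3': -9, 'x4': -84, 'v': 3}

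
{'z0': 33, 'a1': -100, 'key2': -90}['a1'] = -100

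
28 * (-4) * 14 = -1568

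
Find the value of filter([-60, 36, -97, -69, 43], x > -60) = keep x where x > -60: -60✗, 36✓, -97✗, -69✗, 43✓
= [36, 43]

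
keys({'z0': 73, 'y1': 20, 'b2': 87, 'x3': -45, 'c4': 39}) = ['z0', 'y1', 'b2', 'x3', 'c4']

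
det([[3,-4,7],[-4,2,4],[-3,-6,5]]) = (1)*(3)*det([[2, 4], [-6, 5]]) + (-1)*(-4)*det([[-4, 4], [-3, 5]]) + (1)*(7)*det([[-4, 2], [-3, -6]])
= 102 + -32 + 210
= 280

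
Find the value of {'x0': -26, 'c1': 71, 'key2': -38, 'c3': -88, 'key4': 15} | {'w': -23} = {'x0': -26, 'c1': 71, 'key2': -38, 'c3': -88, 'key4': 15, 'w': -23}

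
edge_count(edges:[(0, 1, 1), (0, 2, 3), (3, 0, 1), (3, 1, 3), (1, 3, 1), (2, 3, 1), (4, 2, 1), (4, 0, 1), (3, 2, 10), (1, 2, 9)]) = 10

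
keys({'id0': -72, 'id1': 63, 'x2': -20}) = ['id0', 'id1', 'x2']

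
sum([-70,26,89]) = (-70) + 26 + 89
= 45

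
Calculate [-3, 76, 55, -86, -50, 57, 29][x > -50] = keep x where x > -50: -3✓, 76✓, 55✓, -86✗, -50✗, 57✓, 29✓
= [-3, 76, 55, 57, 29]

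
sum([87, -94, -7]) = 87 + (-94) + (-7)
= -14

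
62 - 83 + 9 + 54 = 42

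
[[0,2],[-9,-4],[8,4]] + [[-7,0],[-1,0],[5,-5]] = [[-7, 2], [-10, -4], [13, -1]]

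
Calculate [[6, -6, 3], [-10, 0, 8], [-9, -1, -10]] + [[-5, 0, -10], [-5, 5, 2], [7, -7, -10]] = [[1, -6, -7], [-15, 5, 10], [-2, -8, -20]]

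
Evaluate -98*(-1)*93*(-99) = -902286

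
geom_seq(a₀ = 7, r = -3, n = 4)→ a_0 = 7*(-3)^0 = 7
a_1 = 7*(-3)^1 = -21
a_2 = 7*(-3)^2 = 63
...
= [7, -21, 63, -189]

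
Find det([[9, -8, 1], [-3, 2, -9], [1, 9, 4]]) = 748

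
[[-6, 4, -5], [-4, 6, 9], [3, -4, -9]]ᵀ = [[-6, -4, 3], [4, 6, -4], [-5, 9, -9]]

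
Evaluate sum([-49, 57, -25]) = (-49) + 57 + (-25)
= -17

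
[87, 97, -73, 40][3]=40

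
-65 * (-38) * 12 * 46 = 1363440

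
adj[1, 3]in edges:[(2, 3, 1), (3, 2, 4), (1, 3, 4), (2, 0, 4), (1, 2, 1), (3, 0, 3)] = 4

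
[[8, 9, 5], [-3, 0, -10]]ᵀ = [[8, -3], [9, 0], [5, -10]]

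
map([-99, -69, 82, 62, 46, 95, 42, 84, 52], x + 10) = -99+10=-89, -69+10=-59, 82+10=92, 62+10=72, 46+10=56, 95+10=105, 42+10=52, 84+10=94, 52+10=62
= [-89, -59, 92, 72, 56, 105, 52, 94, 62]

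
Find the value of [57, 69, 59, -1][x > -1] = keep x where x > -1: 57✓, 69✓, 59✓, -1✗
= [57, 69, 59]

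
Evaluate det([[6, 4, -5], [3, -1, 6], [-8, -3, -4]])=73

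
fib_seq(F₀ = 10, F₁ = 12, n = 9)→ F_2 = F_1 + F_0 = 22
F_3 = F_2 + F_1 = 34
F_4 = F_3 + F_2 = 56
...
= [10, 12, 22, 34, 56, 90, 146, 236, 382]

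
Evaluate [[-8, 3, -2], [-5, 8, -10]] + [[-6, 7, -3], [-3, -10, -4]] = [[-14, 10, -5], [-8, -2, -14]]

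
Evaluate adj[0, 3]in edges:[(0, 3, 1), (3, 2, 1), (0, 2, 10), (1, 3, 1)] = 1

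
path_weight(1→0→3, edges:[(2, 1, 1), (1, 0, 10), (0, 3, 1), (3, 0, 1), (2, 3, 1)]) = 11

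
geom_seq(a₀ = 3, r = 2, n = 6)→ [3, 6, 12, 24, 48, 96]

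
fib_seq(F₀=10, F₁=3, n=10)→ [10, 3, 13, 16, 29, 45, 74, 119, 193, 312]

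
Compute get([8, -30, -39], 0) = 8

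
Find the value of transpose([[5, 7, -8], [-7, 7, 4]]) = [[5, -7], [7, 7], [-8, 4]]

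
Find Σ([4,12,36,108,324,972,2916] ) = 4 + 12 + 36 + 108 + 324 + 972 + 2916
= 4372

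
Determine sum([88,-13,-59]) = 88 + (-13) + (-59)
= 16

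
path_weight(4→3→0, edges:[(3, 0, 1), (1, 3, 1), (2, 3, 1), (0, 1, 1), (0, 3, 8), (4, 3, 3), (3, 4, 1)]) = w(4→3)=3 + w(3→0)=1
= 4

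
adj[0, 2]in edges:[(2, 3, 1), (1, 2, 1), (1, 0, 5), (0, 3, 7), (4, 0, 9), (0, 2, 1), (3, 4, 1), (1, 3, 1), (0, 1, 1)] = 1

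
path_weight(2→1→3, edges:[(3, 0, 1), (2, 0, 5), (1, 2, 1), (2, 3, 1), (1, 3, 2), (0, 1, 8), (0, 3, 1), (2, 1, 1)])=3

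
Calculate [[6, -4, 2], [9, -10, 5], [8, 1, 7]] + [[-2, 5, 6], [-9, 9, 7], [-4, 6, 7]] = [[4, 1, 8], [0, -1, 12], [4, 7, 14]]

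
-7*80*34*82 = -1561280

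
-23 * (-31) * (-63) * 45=-2021355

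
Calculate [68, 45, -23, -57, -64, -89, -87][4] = -64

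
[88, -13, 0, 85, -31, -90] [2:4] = [0, 85]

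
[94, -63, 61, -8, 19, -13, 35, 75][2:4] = [61, -8]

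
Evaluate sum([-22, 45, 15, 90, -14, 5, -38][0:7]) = 81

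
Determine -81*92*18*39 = -5231304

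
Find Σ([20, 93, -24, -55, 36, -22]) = 48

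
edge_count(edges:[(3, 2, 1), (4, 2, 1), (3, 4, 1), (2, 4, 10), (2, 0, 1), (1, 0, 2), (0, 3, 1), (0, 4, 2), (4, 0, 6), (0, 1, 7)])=10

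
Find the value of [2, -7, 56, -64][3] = -64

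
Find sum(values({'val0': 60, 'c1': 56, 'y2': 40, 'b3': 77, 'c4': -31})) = 60 + 56 + 40 + 77 + (-31)
= 202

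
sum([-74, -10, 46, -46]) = (-74) + (-10) + 46 + (-46)
= -84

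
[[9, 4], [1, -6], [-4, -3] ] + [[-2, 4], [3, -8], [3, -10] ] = [[7, 8], [4, -14], [-1, -13]]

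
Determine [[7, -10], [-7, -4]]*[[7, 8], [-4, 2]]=C[0][0] = (7)*(7) + (-10)*(-4) = 89
C[0][1] = (7)*(8) + (-10)*(2) = 36
C[1][0] = (-7)*(7) + (-4)*(-4) = -33
C[1][1] = (-7)*(8) + (-4)*(2) = -64
= [[89, 36], [-33, -64]]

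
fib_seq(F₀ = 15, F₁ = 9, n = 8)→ [15, 9, 24, 33, 57, 90, 147, 237]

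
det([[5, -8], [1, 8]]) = 48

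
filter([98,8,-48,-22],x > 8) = [98]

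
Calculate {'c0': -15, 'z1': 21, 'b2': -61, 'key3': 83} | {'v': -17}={'c0': -15, 'z1': 21, 'b2': -61, 'key3': 83, 'v': -17}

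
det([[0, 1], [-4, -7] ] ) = (0)*(-7) - (1)*(-4)
= 4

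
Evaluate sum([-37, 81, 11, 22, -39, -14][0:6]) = 24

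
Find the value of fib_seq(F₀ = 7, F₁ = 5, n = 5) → [7, 5, 12, 17, 29]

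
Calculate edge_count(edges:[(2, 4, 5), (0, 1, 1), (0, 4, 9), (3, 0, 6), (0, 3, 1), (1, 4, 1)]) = 6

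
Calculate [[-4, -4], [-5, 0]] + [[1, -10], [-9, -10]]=[[-3, -14], [-14, -10]]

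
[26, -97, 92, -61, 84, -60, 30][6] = 30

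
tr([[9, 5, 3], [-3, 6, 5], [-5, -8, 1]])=16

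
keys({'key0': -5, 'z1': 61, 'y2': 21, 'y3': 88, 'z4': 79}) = ['key0', 'z1', 'y2', 'y3', 'z4']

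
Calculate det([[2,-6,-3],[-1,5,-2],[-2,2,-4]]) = -56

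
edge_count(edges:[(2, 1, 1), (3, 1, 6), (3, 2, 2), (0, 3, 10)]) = 4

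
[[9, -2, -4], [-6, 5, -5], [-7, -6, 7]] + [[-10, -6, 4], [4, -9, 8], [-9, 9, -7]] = [[-1, -8, 0], [-2, -4, 3], [-16, 3, 0]]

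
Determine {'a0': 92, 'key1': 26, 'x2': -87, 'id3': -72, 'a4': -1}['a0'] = 92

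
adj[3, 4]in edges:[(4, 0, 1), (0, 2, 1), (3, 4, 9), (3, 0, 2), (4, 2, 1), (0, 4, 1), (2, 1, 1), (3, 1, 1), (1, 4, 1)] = 9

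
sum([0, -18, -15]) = 0 + (-18) + (-15)
= -33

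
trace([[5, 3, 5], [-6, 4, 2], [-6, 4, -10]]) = diagonal: 5 + 4 + (-10)
= -1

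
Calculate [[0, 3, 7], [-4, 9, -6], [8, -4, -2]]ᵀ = [[0, -4, 8], [3, 9, -4], [7, -6, -2]]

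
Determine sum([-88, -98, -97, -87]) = -370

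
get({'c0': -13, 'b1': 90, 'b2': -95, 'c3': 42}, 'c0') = -13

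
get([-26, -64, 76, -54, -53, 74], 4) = -53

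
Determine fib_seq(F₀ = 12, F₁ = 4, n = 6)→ F_2 = F_1 + F_0 = 16
F_3 = F_2 + F_1 = 20
F_4 = F_3 + F_2 = 36
...
= [12, 4, 16, 20, 36, 56]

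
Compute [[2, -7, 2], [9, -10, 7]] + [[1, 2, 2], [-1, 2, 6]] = [[3, -5, 4], [8, -8, 13]]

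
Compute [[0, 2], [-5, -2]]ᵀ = [[0, -5], [2, -2]]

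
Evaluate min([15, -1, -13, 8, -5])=-13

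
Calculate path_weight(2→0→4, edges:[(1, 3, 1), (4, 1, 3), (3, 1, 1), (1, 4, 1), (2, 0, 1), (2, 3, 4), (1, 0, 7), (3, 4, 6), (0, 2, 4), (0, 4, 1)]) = 2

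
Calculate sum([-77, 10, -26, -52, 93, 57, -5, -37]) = -37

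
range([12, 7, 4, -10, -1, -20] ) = 32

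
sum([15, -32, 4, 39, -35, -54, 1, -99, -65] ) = 15 + (-32) + 4 + 39 + (-35) + (-54) + 1 + (-99) + (-65)
= -226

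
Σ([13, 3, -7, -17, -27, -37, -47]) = -119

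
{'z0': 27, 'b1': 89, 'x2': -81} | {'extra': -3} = {'z0': 27, 'b1': 89, 'x2': -81, 'extra': -3}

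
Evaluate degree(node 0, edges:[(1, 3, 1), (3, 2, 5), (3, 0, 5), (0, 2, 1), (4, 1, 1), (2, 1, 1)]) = incident: (3,0), (0,2)
= 2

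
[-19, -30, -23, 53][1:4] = [-30, -23, 53]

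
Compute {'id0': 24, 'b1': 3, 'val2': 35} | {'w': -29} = {'id0': 24, 'b1': 3, 'val2': 35, 'w': -29}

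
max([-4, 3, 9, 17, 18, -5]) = 18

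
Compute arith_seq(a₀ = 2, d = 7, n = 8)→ a_0 = 2 + 0*7 = 2
a_1 = 2 + 1*7 = 9
a_2 = 2 + 2*7 = 16
...
= [2, 9, 16, 23, 30, 37, 44, 51]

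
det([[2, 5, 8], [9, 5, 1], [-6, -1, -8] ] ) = 420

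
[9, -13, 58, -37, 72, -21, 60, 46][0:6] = [9, -13, 58, -37, 72, -21]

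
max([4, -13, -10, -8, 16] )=16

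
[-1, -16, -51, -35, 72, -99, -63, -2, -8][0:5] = [-1, -16, -51, -35, 72]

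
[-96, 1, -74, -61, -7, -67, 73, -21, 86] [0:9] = [-96, 1, -74, -61, -7, -67, 73, -21, 86]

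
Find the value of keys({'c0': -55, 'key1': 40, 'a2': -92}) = ['c0', 'key1', 'a2']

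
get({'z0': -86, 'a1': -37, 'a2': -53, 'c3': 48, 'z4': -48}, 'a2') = -53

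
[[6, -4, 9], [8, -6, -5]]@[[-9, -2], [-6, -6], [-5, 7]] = [[-75, 75], [-11, -15]]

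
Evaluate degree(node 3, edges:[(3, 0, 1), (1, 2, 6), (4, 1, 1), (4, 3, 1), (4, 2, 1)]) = 2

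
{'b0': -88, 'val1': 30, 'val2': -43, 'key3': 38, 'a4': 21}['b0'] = -88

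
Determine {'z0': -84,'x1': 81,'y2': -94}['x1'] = 81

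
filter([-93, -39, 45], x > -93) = keep x where x > -93: -93✗, -39✓, 45✓
= [-39, 45]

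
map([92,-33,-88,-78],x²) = (92)²=8464, (-33)²=1089, (-88)²=7744, (-78)²=6084
= [8464, 1089, 7744, 6084]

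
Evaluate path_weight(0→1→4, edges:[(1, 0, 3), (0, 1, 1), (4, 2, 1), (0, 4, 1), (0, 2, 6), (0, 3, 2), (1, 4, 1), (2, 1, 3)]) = 2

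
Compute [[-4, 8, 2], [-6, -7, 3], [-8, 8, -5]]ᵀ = [[-4, -6, -8], [8, -7, 8], [2, 3, -5]]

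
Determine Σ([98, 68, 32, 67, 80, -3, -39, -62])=98 + 68 + 32 + 67 + 80 + (-3) + (-39) + (-62)
= 241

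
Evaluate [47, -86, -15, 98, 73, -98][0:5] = [47, -86, -15, 98, 73]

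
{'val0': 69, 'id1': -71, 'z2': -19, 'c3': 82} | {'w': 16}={'val0': 69, 'id1': -71, 'z2': -19, 'c3': 82, 'w': 16}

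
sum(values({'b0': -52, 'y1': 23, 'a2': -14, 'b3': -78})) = -121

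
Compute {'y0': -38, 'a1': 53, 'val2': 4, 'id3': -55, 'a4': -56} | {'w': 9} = {'y0': -38, 'a1': 53, 'val2': 4, 'id3': -55, 'a4': -56, 'w': 9}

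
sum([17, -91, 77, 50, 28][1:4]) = 36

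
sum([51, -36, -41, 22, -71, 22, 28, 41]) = 16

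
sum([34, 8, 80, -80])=42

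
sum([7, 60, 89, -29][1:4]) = 120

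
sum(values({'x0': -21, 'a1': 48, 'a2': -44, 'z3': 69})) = 52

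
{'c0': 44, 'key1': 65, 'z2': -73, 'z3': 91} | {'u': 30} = {'c0': 44, 'key1': 65, 'z2': -73, 'z3': 91, 'u': 30}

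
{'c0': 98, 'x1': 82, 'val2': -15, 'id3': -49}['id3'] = -49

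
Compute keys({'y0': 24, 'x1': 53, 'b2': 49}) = ['y0', 'x1', 'b2']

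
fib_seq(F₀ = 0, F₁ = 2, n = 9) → F_2 = F_1 + F_0 = 2
F_3 = F_2 + F_1 = 4
F_4 = F_3 + F_2 = 6
...
= [0, 2, 2, 4, 6, 10, 16, 26, 42]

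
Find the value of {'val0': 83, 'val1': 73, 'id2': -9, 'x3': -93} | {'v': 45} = {'val0': 83, 'val1': 73, 'id2': -9, 'x3': -93, 'v': 45}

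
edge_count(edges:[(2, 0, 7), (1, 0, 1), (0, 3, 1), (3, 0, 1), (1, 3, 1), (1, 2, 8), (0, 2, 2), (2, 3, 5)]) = 8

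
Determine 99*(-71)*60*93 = -39221820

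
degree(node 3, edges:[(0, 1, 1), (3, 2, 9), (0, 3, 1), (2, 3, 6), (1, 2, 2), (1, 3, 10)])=incident: (3,2), (0,3), (2,3), (1,3)
= 4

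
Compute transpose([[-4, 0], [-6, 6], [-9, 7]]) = [[-4, -6, -9], [0, 6, 7]]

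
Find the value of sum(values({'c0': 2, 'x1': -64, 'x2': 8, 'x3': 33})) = 2 + (-64) + 8 + 33
= -21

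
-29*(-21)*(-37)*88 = -1982904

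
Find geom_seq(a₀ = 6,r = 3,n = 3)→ [6, 18, 54]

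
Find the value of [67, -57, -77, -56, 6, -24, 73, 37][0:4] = [67, -57, -77, -56]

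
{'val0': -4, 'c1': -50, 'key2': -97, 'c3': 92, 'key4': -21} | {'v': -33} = {'val0': -4, 'c1': -50, 'key2': -97, 'c3': 92, 'key4': -21, 'v': -33}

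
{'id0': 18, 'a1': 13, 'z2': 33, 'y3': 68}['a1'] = 13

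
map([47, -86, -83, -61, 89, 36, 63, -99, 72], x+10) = 47+10=57, -86+10=-76, -83+10=-73, -61+10=-51, 89+10=99, 36+10=46, 63+10=73, -99+10=-89, 72+10=82
= [57, -76, -73, -51, 99, 46, 73, -89, 82]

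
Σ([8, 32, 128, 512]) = 8 + 32 + 128 + 512
= 680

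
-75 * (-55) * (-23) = -94875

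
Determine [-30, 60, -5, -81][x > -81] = keep x where x > -81: -30✓, 60✓, -5✓, -81✗
= [-30, 60, -5]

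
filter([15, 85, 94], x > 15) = keep x where x > 15: 15✗, 85✓, 94✓
= [85, 94]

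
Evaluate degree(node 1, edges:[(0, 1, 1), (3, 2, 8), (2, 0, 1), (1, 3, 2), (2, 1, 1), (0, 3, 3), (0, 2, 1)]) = incident: (0,1), (1,3), (2,1)
= 3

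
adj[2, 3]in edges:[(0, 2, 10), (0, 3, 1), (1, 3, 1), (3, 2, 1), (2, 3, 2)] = 2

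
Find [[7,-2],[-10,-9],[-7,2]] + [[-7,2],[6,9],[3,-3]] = [[0, 0], [-4, 0], [-4, -1]]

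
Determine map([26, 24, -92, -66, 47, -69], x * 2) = [52, 48, -184, -132, 94, -138]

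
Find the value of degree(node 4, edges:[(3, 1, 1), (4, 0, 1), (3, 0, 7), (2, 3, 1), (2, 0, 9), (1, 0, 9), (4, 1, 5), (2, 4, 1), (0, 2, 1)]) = 3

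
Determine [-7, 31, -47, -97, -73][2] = -47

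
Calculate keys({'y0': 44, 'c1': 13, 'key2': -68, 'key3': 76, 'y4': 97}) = ['y0', 'c1', 'key2', 'key3', 'y4']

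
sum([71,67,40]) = 71 + 67 + 40
= 178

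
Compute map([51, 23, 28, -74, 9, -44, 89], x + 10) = [61, 33, 38, -64, 19, -34, 99]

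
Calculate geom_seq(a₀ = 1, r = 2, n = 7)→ [1, 2, 4, 8, 16, 32, 64]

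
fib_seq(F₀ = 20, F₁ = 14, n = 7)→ [20, 14, 34, 48, 82, 130, 212]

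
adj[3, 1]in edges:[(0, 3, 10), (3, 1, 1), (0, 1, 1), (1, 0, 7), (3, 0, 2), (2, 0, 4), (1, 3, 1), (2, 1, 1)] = 1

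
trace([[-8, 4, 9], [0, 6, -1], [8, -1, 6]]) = 4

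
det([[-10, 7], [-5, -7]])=(-10)*(-7) - (7)*(-5)
= 105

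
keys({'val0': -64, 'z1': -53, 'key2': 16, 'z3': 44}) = ['val0', 'z1', 'key2', 'z3']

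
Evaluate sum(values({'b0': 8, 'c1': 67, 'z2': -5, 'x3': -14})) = 8 + 67 + (-5) + (-14)
= 56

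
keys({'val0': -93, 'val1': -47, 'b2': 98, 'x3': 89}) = ['val0', 'val1', 'b2', 'x3']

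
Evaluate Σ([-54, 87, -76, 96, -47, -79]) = (-54) + 87 + (-76) + 96 + (-47) + (-79)
= -73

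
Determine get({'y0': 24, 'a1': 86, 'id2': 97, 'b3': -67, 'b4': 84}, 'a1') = 86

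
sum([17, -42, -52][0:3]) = -77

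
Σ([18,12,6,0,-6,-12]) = 18 + 12 + 6 + 0 + (-6) + (-12)
= 18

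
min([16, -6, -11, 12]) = -11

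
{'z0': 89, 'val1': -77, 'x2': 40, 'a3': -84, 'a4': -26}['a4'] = -26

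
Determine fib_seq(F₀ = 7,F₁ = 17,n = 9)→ [7, 17, 24, 41, 65, 106, 171, 277, 448]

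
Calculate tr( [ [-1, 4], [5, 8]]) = 7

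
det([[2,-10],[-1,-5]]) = (2)*(-5) - (-10)*(-1)
= -20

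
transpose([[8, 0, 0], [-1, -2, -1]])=[[8, -1], [0, -2], [0, -1]]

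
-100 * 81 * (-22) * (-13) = -2316600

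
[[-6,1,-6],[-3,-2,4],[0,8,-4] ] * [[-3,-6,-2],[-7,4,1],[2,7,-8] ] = C[0][0] = (-6)*(-3) + (1)*(-7) + (-6)*(2) = -1
C[0][1] = (-6)*(-6) + (1)*(4) + (-6)*(7) = -2
C[0][2] = (-6)*(-2) + (1)*(1) + (-6)*(-8) = 61
C[1][0] = (-3)*(-3) + (-2)*(-7) + (4)*(2) = 31
C[1][1] = (-3)*(-6) + (-2)*(4) + (4)*(7) = 38
C[1][2] = (-3)*(-2) + (-2)*(1) + (4)*(-8) = -28
... (3 more cells)
= [[-1, -2, 61], [31, 38, -28], [-64, 4, 40]]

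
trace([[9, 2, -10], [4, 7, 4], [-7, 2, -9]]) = diagonal: 9 + 7 + (-9)
= 7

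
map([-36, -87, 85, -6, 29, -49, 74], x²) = [1296, 7569, 7225, 36, 841, 2401, 5476]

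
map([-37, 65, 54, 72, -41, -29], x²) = (-37)²=1369, (65)²=4225, (54)²=2916, (72)²=5184, (-41)²=1681, (-29)²=841
= [1369, 4225, 2916, 5184, 1681, 841]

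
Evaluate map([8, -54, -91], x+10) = [18, -44, -81]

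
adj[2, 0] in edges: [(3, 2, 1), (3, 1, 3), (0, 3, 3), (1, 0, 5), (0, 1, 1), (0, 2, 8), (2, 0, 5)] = 5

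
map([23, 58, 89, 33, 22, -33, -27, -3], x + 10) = [33, 68, 99, 43, 32, -23, -17, 7]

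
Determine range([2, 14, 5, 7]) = 12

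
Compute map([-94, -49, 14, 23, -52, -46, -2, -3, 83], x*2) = [-188, -98, 28, 46, -104, -92, -4, -6, 166]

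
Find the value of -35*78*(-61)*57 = 9492210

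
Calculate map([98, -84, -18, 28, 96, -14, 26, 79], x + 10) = [108, -74, -8, 38, 106, -4, 36, 89]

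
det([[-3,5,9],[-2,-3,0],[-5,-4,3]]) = (1)*(-3)*det([[-3, 0], [-4, 3]]) + (-1)*(5)*det([[-2, 0], [-5, 3]]) + (1)*(9)*det([[-2, -3], [-5, -4]])
= 27 + 30 + -63
= -6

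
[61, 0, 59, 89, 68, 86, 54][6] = 54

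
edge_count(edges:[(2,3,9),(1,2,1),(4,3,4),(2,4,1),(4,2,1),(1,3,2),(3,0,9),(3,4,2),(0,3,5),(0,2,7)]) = 10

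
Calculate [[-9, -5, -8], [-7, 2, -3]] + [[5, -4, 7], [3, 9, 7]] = [[-4, -9, -1], [-4, 11, 4]]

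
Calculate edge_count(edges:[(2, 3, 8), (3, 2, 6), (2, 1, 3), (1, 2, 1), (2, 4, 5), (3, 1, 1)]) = 6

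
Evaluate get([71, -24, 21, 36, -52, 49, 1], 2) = 21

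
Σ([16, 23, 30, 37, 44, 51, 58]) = 259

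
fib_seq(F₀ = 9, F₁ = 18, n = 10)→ [9, 18, 27, 45, 72, 117, 189, 306, 495, 801]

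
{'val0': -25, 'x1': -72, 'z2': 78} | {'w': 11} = {'val0': -25, 'x1': -72, 'z2': 78, 'w': 11}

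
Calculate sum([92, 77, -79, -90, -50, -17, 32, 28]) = 92 + 77 + (-79) + (-90) + (-50) + (-17) + 32 + 28
= -7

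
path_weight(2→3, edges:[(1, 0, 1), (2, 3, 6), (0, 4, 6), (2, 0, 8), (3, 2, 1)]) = 6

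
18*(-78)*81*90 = -10235160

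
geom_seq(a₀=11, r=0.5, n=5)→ [11.0, 5.5, 2.75, 1.375, 0.6875]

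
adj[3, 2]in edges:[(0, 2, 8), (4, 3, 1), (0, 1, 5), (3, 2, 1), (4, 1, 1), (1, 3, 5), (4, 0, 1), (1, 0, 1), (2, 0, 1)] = 1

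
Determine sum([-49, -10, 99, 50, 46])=136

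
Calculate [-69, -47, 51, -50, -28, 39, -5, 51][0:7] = [-69, -47, 51, -50, -28, 39, -5]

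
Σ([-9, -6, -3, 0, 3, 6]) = (-9) + (-6) + (-3) + 0 + 3 + 6
= -9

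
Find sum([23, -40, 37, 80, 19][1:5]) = slice → [-40, 37, 80, 19]
(-40) + 37 + 80 + 19
= 96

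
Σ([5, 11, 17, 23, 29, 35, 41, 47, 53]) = 261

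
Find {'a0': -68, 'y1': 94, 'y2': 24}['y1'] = 94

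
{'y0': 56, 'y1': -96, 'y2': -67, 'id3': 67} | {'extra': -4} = {'y0': 56, 'y1': -96, 'y2': -67, 'id3': 67, 'extra': -4}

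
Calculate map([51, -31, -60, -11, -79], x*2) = 51*2=102, -31*2=-62, -60*2=-120, -11*2=-22, -79*2=-158
= [102, -62, -120, -22, -158]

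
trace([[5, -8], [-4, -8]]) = diagonal: 5 + (-8)
= -3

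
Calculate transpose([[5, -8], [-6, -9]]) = [[5, -6], [-8, -9]]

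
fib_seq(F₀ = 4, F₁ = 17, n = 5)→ [4, 17, 21, 38, 59]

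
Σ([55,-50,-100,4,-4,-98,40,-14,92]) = -75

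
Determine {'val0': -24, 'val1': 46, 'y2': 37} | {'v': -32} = {'val0': -24, 'val1': 46, 'y2': 37, 'v': -32}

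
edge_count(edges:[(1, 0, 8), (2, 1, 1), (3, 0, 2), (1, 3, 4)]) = 4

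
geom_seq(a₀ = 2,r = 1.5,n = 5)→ [2.0, 3.0, 4.5, 6.75, 10.125]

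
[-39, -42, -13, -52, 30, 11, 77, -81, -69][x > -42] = keep x where x > -42: -39✓, -42✗, -13✓, -52✗, 30✓, 11✓, 77✓, -81✗, -69✗
= [-39, -13, 30, 11, 77]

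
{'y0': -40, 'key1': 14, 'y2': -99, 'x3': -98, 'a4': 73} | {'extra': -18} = {'y0': -40, 'key1': 14, 'y2': -99, 'x3': -98, 'a4': 73, 'extra': -18}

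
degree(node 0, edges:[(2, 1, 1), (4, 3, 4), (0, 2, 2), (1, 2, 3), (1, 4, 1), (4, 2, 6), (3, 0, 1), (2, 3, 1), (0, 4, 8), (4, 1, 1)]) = incident: (0,2), (3,0), (0,4)
= 3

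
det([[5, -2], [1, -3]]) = -13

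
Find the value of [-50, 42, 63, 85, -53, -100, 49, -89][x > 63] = [85]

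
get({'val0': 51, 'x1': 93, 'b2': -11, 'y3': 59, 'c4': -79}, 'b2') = -11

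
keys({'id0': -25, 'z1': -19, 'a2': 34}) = ['id0', 'z1', 'a2']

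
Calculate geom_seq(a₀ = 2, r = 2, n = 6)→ [2, 4, 8, 16, 32, 64]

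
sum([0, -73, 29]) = -44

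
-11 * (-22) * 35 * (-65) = -550550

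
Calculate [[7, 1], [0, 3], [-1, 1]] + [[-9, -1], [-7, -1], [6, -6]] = [[-2, 0], [-7, 2], [5, -5]]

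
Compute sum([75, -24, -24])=27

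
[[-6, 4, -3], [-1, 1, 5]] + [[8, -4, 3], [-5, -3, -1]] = [[2, 0, 0], [-6, -2, 4]]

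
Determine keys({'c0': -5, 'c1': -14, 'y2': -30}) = ['c0', 'c1', 'y2']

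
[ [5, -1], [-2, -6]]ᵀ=[[5, -2], [-1, -6]]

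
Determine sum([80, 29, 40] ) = 149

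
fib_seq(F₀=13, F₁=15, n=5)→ F_2 = F_1 + F_0 = 28
F_3 = F_2 + F_1 = 43
F_4 = F_3 + F_2 = 71
= [13, 15, 28, 43, 71]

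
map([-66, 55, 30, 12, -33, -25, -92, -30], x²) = (-66)²=4356, (55)²=3025, (30)²=900, (12)²=144, (-33)²=1089, (-25)²=625, (-92)²=8464, (-30)²=900
= [4356, 3025, 900, 144, 1089, 625, 8464, 900]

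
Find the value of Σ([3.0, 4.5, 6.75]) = 3.0 + 4.5 + 6.75
= 14.25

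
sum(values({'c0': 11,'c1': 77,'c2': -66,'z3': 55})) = 77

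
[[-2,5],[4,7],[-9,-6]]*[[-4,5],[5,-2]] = [[33, -20], [19, 6], [6, -33]]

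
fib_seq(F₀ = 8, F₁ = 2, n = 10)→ [8, 2, 10, 12, 22, 34, 56, 90, 146, 236]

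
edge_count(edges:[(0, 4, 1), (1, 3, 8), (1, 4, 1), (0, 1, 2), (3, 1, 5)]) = 5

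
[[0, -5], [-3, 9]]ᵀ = [[0, -3], [-5, 9]]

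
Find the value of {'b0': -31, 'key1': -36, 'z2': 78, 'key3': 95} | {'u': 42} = {'b0': -31, 'key1': -36, 'z2': 78, 'key3': 95, 'u': 42}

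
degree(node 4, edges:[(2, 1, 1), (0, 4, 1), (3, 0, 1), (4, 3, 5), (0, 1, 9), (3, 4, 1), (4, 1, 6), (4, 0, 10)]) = incident: (0,4), (4,3), (3,4), (4,1), (4,0)
= 5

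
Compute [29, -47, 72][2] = 72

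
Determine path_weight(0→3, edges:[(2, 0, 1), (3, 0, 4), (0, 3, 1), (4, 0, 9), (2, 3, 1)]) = w(0→3)=1
= 1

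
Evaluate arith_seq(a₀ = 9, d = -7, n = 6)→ [9, 2, -5, -12, -19, -26]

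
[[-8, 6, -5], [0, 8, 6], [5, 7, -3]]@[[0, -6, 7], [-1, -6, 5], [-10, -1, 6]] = [[44, 17, -56], [-68, -54, 76], [23, -69, 52]]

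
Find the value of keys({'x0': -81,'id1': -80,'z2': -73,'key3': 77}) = ['x0', 'id1', 'z2', 'key3']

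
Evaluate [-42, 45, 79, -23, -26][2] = 79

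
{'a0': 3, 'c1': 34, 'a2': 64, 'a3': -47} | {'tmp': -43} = {'a0': 3, 'c1': 34, 'a2': 64, 'a3': -47, 'tmp': -43}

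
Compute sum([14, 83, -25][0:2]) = 97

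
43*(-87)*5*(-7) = 130935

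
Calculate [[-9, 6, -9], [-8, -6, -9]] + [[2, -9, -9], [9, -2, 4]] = [[-7, -3, -18], [1, -8, -5]]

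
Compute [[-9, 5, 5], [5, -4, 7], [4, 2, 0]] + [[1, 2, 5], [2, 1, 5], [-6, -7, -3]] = [[-8, 7, 10], [7, -3, 12], [-2, -5, -3]]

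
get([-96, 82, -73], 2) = -73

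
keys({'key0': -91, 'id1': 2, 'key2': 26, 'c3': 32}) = ['key0', 'id1', 'key2', 'c3']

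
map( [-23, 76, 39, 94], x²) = (-23)²=529, (76)²=5776, (39)²=1521, (94)²=8836
= [529, 5776, 1521, 8836]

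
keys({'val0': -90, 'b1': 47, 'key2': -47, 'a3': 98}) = ['val0', 'b1', 'key2', 'a3']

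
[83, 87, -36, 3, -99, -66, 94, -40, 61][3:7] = [3, -99, -66, 94]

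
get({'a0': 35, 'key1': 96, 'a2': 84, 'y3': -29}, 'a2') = 84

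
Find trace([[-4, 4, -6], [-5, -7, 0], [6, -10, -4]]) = diagonal: (-4) + (-7) + (-4)
= -15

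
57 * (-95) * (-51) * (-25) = -6904125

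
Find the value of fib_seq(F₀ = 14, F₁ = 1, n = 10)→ [14, 1, 15, 16, 31, 47, 78, 125, 203, 328]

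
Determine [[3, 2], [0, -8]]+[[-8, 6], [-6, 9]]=[[-5, 8], [-6, 1]]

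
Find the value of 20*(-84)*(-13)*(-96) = -2096640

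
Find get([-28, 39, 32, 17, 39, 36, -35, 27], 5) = 36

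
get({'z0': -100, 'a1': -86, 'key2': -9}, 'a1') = -86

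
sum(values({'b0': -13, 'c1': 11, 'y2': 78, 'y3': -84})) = (-13) + 11 + 78 + (-84)
= -8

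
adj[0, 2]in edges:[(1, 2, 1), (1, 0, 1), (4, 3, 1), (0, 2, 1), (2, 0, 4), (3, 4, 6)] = 1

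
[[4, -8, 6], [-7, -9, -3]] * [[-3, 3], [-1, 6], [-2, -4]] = [[-16, -60], [36, -63]]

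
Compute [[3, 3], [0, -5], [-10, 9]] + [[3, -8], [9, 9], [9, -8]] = [[6, -5], [9, 4], [-1, 1]]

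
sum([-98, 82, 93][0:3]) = slice → [-98, 82, 93]
(-98) + 82 + 93
= 77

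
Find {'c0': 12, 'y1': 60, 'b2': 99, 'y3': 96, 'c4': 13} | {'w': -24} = {'c0': 12, 'y1': 60, 'b2': 99, 'y3': 96, 'c4': 13, 'w': -24}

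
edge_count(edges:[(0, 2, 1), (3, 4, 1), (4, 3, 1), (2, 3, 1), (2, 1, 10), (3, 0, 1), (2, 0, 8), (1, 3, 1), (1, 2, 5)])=9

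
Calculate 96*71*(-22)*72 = -10796544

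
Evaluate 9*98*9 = 7938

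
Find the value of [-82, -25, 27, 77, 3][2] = 27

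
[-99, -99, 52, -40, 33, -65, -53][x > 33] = keep x where x > 33: -99✗, -99✗, 52✓, -40✗, 33✗, -65✗, -53✗
= [52]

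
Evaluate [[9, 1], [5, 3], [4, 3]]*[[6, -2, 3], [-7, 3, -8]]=C[0][0] = (9)*(6) + (1)*(-7) = 47
C[0][1] = (9)*(-2) + (1)*(3) = -15
C[0][2] = (9)*(3) + (1)*(-8) = 19
C[1][0] = (5)*(6) + (3)*(-7) = 9
C[1][1] = (5)*(-2) + (3)*(3) = -1
C[1][2] = (5)*(3) + (3)*(-8) = -9
... (3 more cells)
= [[47, -15, 19], [9, -1, -9], [3, 1, -12]]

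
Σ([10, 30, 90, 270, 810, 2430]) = 10 + 30 + 90 + 270 + 810 + 2430
= 3640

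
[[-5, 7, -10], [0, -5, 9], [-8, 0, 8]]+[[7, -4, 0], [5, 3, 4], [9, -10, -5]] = [[2, 3, -10], [5, -2, 13], [1, -10, 3]]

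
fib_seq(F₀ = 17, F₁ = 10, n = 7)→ F_2 = F_1 + F_0 = 27
F_3 = F_2 + F_1 = 37
F_4 = F_3 + F_2 = 64
...
= [17, 10, 27, 37, 64, 101, 165]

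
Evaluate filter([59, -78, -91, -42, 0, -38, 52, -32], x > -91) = [59, -78, -42, 0, -38, 52, -32]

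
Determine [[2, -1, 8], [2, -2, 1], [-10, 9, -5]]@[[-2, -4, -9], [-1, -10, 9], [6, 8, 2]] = [[45, 66, -11], [4, 20, -34], [-19, -90, 161]]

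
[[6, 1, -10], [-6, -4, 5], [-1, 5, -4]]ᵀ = [[6, -6, -1], [1, -4, 5], [-10, 5, -4]]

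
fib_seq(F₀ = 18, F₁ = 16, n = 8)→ F_2 = F_1 + F_0 = 34
F_3 = F_2 + F_1 = 50
F_4 = F_3 + F_2 = 84
...
= [18, 16, 34, 50, 84, 134, 218, 352]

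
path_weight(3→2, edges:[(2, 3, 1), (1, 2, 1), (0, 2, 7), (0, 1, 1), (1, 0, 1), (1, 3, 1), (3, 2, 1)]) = 1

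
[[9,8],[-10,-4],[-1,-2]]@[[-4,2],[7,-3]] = C[0][0] = (9)*(-4) + (8)*(7) = 20
C[0][1] = (9)*(2) + (8)*(-3) = -6
C[1][0] = (-10)*(-4) + (-4)*(7) = 12
C[1][1] = (-10)*(2) + (-4)*(-3) = -8
C[2][0] = (-1)*(-4) + (-2)*(7) = -10
C[2][1] = (-1)*(2) + (-2)*(-3) = 4
= [[20, -6], [12, -8], [-10, 4]]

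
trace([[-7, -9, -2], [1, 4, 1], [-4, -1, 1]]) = -2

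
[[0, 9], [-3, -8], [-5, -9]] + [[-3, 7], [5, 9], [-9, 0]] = [[-3, 16], [2, 1], [-14, -9]]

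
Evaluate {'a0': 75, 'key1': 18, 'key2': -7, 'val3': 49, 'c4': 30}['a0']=75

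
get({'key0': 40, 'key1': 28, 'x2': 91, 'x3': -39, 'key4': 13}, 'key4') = 13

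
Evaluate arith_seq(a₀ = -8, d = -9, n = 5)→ a_0 = -8 + 0*-9 = -8
a_1 = -8 + 1*-9 = -17
a_2 = -8 + 2*-9 = -26
...
= [-8, -17, -26, -35, -44]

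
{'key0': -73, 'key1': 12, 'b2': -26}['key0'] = -73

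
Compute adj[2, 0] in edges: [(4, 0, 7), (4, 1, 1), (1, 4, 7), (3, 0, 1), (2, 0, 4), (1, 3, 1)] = 4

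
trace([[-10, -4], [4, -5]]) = -15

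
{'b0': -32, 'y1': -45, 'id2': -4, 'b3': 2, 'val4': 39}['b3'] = 2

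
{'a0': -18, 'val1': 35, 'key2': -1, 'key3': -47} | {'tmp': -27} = {'a0': -18, 'val1': 35, 'key2': -1, 'key3': -47, 'tmp': -27}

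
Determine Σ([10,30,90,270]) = 10 + 30 + 90 + 270
= 400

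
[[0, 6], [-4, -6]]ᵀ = [[0, -4], [6, -6]]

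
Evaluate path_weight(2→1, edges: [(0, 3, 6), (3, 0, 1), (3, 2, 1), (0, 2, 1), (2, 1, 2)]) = w(2→1)=2
= 2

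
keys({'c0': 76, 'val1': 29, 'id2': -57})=['c0', 'val1', 'id2']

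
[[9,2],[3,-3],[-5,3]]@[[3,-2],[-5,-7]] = C[0][0] = (9)*(3) + (2)*(-5) = 17
C[0][1] = (9)*(-2) + (2)*(-7) = -32
C[1][0] = (3)*(3) + (-3)*(-5) = 24
C[1][1] = (3)*(-2) + (-3)*(-7) = 15
C[2][0] = (-5)*(3) + (3)*(-5) = -30
C[2][1] = (-5)*(-2) + (3)*(-7) = -11
= [[17, -32], [24, 15], [-30, -11]]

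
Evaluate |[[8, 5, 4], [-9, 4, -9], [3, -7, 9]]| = 258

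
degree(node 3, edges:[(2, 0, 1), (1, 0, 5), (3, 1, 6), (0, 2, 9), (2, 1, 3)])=incident: (3,1)
= 1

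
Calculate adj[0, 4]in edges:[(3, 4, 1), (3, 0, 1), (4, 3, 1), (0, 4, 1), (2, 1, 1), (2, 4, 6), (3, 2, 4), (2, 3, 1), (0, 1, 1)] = 1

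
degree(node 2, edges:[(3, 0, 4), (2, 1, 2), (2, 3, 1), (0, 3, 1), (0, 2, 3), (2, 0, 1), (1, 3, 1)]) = incident: (2,1), (2,3), (0,2), (2,0)
= 4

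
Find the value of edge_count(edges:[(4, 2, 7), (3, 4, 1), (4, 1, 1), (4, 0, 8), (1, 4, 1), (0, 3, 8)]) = 6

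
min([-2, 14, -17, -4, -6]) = -17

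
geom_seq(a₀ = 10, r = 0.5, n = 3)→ [10.0, 5.0, 2.5]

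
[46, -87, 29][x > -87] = keep x where x > -87: 46✓, -87✗, 29✓
= [46, 29]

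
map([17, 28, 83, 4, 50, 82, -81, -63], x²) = [289, 784, 6889, 16, 2500, 6724, 6561, 3969]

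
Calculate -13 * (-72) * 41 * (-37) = -1419912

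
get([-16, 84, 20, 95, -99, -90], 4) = -99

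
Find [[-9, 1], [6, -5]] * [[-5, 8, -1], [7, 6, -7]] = [[52, -66, 2], [-65, 18, 29]]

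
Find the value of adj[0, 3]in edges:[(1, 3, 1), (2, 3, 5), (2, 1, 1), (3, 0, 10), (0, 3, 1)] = 1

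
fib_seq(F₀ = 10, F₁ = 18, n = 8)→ [10, 18, 28, 46, 74, 120, 194, 314]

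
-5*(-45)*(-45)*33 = -334125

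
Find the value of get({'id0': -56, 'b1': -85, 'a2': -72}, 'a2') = -72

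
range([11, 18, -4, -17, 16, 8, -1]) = 35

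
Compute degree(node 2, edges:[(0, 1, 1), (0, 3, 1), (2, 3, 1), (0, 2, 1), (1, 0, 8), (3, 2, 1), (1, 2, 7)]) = 4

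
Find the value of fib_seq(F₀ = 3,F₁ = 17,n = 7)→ F_2 = F_1 + F_0 = 20
F_3 = F_2 + F_1 = 37
F_4 = F_3 + F_2 = 57
...
= [3, 17, 20, 37, 57, 94, 151]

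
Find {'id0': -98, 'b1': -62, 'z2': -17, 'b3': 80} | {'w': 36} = {'id0': -98, 'b1': -62, 'z2': -17, 'b3': 80, 'w': 36}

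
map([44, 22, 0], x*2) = 44*2=88, 22*2=44, 0*2=0
= [88, 44, 0]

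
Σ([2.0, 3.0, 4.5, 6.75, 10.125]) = 26.375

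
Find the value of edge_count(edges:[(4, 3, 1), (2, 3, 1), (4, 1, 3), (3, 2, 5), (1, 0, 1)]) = 5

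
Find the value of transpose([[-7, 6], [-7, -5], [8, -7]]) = [[-7, -7, 8], [6, -5, -7]]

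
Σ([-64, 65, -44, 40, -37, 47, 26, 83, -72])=44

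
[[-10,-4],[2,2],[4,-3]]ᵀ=[[-10, 2, 4], [-4, 2, -3]]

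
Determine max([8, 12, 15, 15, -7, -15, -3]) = 15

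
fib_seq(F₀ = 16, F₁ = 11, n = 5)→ [16, 11, 27, 38, 65]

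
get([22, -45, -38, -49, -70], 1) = -45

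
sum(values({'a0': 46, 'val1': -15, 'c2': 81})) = 112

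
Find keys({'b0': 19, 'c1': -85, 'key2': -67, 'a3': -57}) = ['b0', 'c1', 'key2', 'a3']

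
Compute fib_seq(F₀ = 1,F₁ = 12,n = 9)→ F_2 = F_1 + F_0 = 13
F_3 = F_2 + F_1 = 25
F_4 = F_3 + F_2 = 38
...
= [1, 12, 13, 25, 38, 63, 101, 164, 265]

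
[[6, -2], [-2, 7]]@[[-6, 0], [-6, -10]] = C[0][0] = (6)*(-6) + (-2)*(-6) = -24
C[0][1] = (6)*(0) + (-2)*(-10) = 20
C[1][0] = (-2)*(-6) + (7)*(-6) = -30
C[1][1] = (-2)*(0) + (7)*(-10) = -70
= [[-24, 20], [-30, -70]]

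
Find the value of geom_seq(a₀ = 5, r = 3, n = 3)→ [5, 15, 45]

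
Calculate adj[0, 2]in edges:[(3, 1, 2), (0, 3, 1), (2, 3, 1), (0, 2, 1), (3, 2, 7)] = 1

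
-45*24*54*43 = -2507760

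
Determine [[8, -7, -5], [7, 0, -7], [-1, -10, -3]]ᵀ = [[8, 7, -1], [-7, 0, -10], [-5, -7, -3]]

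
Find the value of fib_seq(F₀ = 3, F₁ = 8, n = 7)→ [3, 8, 11, 19, 30, 49, 79]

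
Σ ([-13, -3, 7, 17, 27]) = (-13) + (-3) + 7 + 17 + 27
= 35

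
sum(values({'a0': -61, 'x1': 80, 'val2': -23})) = (-61) + 80 + (-23)
= -4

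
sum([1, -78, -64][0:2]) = slice → [1, -78]
1 + (-78)
= -77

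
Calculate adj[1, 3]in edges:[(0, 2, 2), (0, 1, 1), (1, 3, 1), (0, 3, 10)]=1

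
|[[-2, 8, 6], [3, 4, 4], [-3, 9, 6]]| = (1)*(-2)*det([[4, 4], [9, 6]]) + (-1)*(8)*det([[3, 4], [-3, 6]]) + (1)*(6)*det([[3, 4], [-3, 9]])
= 24 + -240 + 234
= 18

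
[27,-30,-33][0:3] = [27, -30, -33]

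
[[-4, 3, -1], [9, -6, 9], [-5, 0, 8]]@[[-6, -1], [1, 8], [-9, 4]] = [[36, 24], [-141, -21], [-42, 37]]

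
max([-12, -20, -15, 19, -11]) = 19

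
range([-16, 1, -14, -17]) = 18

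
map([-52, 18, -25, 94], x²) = (-52)²=2704, (18)²=324, (-25)²=625, (94)²=8836
= [2704, 324, 625, 8836]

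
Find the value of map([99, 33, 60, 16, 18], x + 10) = 99+10=109, 33+10=43, 60+10=70, 16+10=26, 18+10=28
= [109, 43, 70, 26, 28]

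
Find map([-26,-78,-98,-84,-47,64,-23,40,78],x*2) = [-52, -156, -196, -168, -94, 128, -46, 80, 156]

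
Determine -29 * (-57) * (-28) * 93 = -4304412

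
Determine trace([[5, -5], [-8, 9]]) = 14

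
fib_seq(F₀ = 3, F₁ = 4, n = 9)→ F_2 = F_1 + F_0 = 7
F_3 = F_2 + F_1 = 11
F_4 = F_3 + F_2 = 18
...
= [3, 4, 7, 11, 18, 29, 47, 76, 123]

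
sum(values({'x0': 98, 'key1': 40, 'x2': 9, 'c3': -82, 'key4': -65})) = 98 + 40 + 9 + (-82) + (-65)
= 0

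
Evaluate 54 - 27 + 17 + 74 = 118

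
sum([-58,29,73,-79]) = -35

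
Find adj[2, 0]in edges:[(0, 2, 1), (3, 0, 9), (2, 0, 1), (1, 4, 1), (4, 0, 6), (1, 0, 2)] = 1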